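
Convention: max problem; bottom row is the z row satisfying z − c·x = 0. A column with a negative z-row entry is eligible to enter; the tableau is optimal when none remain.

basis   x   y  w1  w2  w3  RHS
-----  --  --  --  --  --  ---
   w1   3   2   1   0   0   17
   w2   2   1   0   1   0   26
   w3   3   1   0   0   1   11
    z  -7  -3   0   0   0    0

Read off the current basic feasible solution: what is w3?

w3 is basic (row 3); its value is the RHS of that row, 11.

11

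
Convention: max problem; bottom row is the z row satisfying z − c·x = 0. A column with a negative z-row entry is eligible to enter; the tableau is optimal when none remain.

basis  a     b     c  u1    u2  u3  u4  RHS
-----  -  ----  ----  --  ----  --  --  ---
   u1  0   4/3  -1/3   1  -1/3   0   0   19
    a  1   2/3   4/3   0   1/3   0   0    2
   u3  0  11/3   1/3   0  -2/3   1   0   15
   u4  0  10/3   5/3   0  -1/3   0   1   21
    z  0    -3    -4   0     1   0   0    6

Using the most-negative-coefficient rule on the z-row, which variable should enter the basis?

c

Negative z-row entries: b: -3, c: -4.
The most negative is -4 in column c, so c enters.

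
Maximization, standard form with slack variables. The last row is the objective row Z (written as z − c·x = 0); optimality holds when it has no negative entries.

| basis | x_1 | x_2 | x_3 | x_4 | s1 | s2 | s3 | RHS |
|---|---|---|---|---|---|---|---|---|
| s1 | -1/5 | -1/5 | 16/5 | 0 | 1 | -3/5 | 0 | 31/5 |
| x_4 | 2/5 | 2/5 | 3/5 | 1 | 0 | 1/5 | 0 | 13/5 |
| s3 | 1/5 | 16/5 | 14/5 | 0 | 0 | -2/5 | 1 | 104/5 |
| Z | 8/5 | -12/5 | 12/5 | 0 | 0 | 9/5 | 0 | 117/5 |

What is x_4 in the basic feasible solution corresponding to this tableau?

13/5

x_4 is basic (row 2); its value is the RHS of that row, 13/5.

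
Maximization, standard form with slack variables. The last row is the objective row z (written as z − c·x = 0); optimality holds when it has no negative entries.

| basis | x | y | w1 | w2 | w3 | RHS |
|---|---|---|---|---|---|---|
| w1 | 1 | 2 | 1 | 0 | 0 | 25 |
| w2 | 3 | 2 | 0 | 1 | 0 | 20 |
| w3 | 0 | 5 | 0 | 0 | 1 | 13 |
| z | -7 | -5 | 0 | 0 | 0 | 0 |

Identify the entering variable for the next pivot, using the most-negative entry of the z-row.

x

Negative z-row entries: x: -7, y: -5.
The most negative is -7 in column x, so x enters.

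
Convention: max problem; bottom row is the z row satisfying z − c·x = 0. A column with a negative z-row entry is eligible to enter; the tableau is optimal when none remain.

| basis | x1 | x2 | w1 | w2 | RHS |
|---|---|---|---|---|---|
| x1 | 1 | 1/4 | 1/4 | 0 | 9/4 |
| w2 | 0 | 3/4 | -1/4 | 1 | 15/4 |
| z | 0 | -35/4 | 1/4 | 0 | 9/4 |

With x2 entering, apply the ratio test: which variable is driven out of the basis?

Column x2 entries and ratios — x1: (9/4)/(1/4) = 9; w2: (15/4)/(3/4) = 5.
Smallest ratio is 5 in the row of w2, so w2 leaves.

w2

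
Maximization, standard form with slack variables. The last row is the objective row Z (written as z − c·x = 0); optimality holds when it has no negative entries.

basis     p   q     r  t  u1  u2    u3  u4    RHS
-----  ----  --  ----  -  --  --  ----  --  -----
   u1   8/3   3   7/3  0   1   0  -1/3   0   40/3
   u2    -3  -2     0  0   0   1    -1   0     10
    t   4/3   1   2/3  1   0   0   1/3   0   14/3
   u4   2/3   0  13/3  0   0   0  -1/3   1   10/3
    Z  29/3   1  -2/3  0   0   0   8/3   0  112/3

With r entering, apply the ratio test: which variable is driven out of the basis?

Column r entries and ratios — u1: (40/3)/(7/3) = 40/7; u2: 0 ≤ 0, skip; t: (14/3)/(2/3) = 7; u4: (10/3)/(13/3) = 10/13.
Smallest ratio is 10/13 in the row of u4, so u4 leaves.

u4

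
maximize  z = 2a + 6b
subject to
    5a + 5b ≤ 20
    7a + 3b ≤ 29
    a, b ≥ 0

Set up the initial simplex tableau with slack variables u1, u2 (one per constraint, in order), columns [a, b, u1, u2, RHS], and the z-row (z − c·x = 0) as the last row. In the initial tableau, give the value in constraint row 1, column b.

Constraint 1 has coefficient 5 on b.

5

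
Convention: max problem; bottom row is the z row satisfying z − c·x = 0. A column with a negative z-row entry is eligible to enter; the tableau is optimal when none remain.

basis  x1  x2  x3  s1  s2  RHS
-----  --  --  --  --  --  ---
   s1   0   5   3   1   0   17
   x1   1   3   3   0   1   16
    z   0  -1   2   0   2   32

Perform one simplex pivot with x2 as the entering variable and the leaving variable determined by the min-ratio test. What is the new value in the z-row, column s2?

Ratio test on column x2 — row 1: 17/5 = 17/5; row 2: 16/3 = 16/3. Minimum is 17/5 at row 1 (s1 leaves); pivot element 5.
Divide row 1 by 5; eliminate column x2 from the other rows.
z-row update in column s2: 2 − (-1)·0 = 2.

2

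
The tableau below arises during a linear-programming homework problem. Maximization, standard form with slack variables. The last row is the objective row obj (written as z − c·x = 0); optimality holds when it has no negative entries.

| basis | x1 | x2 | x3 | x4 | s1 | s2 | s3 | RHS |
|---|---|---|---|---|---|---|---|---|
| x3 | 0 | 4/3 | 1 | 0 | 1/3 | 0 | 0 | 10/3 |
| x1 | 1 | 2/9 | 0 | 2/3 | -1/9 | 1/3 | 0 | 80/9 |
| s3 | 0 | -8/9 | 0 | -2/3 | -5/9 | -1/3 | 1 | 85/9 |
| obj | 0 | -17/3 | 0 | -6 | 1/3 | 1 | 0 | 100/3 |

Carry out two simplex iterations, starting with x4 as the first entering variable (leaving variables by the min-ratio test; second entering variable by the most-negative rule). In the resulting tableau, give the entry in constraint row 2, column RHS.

25/2

Ratio test on column x4 — row 1: entry 0 ≤ 0; row 2: (80/9)/(2/3) = 40/3; row 3: entry -2/3 ≤ 0. Minimum is 40/3 at row 2 (x1 leaves); pivot element 2/3.
Divide row 2 by 2/3; eliminate column x4 from the other rows.
Second iteration: most negative obj-row entry is -11/3 in column x2, so x2 enters.
Ratio test on column x2 — row 1: (10/3)/(4/3) = 5/2; row 2: (40/3)/(1/3) = 40; row 3: entry -2/3 ≤ 0. Minimum is 5/2 at row 1 (x3 leaves); pivot element 4/3.
Divide row 1 by 4/3; eliminate column x2 from the other rows.
After both pivots, the entry at constraint row 2, column RHS is 25/2.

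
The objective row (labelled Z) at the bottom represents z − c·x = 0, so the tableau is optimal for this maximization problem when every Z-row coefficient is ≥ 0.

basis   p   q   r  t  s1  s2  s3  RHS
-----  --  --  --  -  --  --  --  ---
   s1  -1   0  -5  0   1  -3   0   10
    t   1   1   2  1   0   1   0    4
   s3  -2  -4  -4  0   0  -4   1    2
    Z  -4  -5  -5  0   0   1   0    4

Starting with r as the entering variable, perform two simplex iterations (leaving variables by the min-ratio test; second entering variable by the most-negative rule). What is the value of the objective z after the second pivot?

Ratio test on column r — row 1: entry -5 ≤ 0; row 2: 4/2 = 2; row 3: entry -4 ≤ 0. Minimum is 2 at row 2 (t leaves); pivot element 2.
Pivot on row 2; the Z-row RHS becomes 4 − (-5)·2 = 14.
Next entering variable (most negative Z-row entry -5/2): q.
Ratio test on column q — row 1: 20/(5/2) = 8; row 2: 2/(1/2) = 4; row 3: entry -2 ≤ 0. Minimum is 4 at row 2 (r leaves); pivot element 1/2.
After the second pivot the Z-row RHS is 14 − (-5/2)·4 = 24.

24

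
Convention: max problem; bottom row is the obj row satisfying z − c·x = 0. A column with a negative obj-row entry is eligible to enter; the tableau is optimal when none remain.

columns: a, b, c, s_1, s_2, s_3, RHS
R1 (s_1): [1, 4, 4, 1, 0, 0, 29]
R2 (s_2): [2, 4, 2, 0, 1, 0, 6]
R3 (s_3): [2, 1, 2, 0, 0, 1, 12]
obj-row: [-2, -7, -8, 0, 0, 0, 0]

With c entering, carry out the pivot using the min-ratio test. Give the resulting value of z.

Ratio test on column c — row 1: 29/4 = 29/4; row 2: 6/2 = 3; row 3: 12/2 = 6. Minimum is 3 at row 2 (s_2 leaves); pivot element 2.
Pivot on row 2; the obj-row RHS becomes 0 − (-8)·3 = 24.

24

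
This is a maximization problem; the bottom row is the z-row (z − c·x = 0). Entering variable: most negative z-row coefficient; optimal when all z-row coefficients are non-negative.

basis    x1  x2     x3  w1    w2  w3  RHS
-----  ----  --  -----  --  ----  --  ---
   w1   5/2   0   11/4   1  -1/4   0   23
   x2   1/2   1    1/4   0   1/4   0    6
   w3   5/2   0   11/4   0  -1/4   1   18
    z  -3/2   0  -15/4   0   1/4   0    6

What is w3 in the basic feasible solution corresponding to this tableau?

w3 is basic (row 3); its value is the RHS of that row, 18.

18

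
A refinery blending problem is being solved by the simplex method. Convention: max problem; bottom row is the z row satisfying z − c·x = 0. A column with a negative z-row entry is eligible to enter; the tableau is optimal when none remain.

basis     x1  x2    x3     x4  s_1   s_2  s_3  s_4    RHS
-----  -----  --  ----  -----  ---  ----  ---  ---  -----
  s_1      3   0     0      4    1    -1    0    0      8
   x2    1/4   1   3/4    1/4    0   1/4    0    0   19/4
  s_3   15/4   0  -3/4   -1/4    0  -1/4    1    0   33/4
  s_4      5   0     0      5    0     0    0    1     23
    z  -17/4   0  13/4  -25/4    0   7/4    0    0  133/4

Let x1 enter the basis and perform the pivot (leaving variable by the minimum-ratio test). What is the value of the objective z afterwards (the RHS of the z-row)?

Ratio test on column x1 — row 1: 8/3 = 8/3; row 2: (19/4)/(1/4) = 19; row 3: (33/4)/(15/4) = 11/5; row 4: 23/5 = 23/5. Minimum is 11/5 at row 3 (s_3 leaves); pivot element 15/4.
Pivot on row 3; the z-row RHS becomes 133/4 − (-17/4)·(11/5) = 213/5.

213/5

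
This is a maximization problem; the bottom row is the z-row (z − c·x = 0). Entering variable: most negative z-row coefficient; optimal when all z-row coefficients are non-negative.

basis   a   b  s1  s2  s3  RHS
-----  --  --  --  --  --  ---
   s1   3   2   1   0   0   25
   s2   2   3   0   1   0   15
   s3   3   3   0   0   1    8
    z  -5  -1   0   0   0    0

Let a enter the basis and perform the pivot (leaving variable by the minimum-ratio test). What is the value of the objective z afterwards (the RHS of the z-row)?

Ratio test on column a — row 1: 25/3 = 25/3; row 2: 15/2 = 15/2; row 3: 8/3 = 8/3. Minimum is 8/3 at row 3 (s3 leaves); pivot element 3.
Pivot on row 3; the z-row RHS becomes 0 − (-5)·(8/3) = 40/3.

40/3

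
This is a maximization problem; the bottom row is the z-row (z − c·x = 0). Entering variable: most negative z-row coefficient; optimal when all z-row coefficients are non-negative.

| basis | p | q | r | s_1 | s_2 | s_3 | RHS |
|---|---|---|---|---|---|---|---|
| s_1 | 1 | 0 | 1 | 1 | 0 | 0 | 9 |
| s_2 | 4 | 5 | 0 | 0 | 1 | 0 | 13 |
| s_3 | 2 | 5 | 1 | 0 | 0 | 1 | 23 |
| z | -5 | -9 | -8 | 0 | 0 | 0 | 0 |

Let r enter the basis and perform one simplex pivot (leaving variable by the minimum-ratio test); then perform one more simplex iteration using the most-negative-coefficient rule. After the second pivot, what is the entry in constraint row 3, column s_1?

Ratio test on column r — row 1: 9/1 = 9; row 2: entry 0 ≤ 0; row 3: 23/1 = 23. Minimum is 9 at row 1 (s_1 leaves); pivot element 1.
Divide row 1 by 1; eliminate column r from the other rows.
Second iteration: most negative z-row entry is -9 in column q, so q enters.
Ratio test on column q — row 1: entry 0 ≤ 0; row 2: 13/5 = 13/5; row 3: 14/5 = 14/5. Minimum is 13/5 at row 2 (s_2 leaves); pivot element 5.
Divide row 2 by 5; eliminate column q from the other rows.
After both pivots, the entry at constraint row 3, column s_1 is -1.

-1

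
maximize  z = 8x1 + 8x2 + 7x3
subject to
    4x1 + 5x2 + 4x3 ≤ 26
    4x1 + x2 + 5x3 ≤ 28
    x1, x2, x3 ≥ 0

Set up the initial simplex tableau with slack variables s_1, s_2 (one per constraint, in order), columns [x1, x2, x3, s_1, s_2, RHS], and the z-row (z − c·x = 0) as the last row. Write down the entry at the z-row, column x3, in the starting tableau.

-7

The z-row carries the negated objective coefficients: the x3 entry is -7.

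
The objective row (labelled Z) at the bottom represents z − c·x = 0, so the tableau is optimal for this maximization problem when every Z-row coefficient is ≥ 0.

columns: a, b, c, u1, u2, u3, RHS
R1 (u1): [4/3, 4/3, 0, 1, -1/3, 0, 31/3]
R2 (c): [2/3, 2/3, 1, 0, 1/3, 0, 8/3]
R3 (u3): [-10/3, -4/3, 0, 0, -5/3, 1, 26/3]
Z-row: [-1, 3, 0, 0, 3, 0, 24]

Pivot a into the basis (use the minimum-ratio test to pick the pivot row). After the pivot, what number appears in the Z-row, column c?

Ratio test on column a — row 1: (31/3)/(4/3) = 31/4; row 2: (8/3)/(2/3) = 4; row 3: entry -10/3 ≤ 0. Minimum is 4 at row 2 (c leaves); pivot element 2/3.
Divide row 2 by 2/3; eliminate column a from the other rows.
Z-row update in column c: 0 − (-1)·(3/2) = 3/2.

3/2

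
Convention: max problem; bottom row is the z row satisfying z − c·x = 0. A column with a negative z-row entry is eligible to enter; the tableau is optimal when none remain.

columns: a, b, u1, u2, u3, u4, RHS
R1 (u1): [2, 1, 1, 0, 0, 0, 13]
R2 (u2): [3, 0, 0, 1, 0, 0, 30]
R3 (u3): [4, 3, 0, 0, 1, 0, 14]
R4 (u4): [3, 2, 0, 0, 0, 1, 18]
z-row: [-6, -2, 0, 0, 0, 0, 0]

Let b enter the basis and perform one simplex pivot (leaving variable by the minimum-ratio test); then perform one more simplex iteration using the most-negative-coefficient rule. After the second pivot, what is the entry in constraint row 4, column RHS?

15/2

Ratio test on column b — row 1: 13/1 = 13; row 2: entry 0 ≤ 0; row 3: 14/3 = 14/3; row 4: 18/2 = 9. Minimum is 14/3 at row 3 (u3 leaves); pivot element 3.
Divide row 3 by 3; eliminate column b from the other rows.
Second iteration: most negative z-row entry is -10/3 in column a, so a enters.
Ratio test on column a — row 1: (25/3)/(2/3) = 25/2; row 2: 30/3 = 10; row 3: (14/3)/(4/3) = 7/2; row 4: (26/3)/(1/3) = 26. Minimum is 7/2 at row 3 (b leaves); pivot element 4/3.
Divide row 3 by 4/3; eliminate column a from the other rows.
After both pivots, the entry at constraint row 4, column RHS is 15/2.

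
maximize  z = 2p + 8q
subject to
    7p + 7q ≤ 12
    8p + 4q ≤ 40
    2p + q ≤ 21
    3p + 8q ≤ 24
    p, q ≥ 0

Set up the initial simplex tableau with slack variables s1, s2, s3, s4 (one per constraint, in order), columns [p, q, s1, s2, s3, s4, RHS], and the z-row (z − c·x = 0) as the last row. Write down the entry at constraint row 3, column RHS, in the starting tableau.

The RHS of constraint 3 is b_3 = 21.

21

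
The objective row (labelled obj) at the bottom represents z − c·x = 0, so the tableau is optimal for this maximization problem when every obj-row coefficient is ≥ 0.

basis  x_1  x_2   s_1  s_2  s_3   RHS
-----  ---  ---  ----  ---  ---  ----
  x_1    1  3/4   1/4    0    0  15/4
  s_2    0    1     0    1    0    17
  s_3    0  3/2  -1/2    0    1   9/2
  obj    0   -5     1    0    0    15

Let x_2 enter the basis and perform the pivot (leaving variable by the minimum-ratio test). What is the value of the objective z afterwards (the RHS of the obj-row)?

30

Ratio test on column x_2 — row 1: (15/4)/(3/4) = 5; row 2: 17/1 = 17; row 3: (9/2)/(3/2) = 3. Minimum is 3 at row 3 (s_3 leaves); pivot element 3/2.
Pivot on row 3; the obj-row RHS becomes 15 − (-5)·3 = 30.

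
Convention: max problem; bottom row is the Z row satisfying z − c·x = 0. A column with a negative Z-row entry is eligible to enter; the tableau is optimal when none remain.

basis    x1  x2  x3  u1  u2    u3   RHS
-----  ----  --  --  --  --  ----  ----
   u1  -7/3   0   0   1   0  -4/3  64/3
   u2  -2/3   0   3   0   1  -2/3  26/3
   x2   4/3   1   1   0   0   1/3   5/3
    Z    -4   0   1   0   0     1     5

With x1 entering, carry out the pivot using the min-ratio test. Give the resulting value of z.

Ratio test on column x1 — row 1: entry -7/3 ≤ 0; row 2: entry -2/3 ≤ 0; row 3: (5/3)/(4/3) = 5/4. Minimum is 5/4 at row 3 (x2 leaves); pivot element 4/3.
Pivot on row 3; the Z-row RHS becomes 5 − (-4)·(5/4) = 10.

10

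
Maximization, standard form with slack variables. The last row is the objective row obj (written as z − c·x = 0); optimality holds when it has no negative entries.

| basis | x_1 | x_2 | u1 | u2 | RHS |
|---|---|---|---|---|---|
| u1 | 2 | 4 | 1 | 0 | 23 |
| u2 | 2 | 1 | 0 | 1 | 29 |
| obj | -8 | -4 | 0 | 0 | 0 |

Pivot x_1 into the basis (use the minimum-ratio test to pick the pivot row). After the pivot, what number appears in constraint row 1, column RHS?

Ratio test on column x_1 — row 1: 23/2 = 23/2; row 2: 29/2 = 29/2. Minimum is 23/2 at row 1 (u1 leaves); pivot element 2.
Divide row 1 by 2; eliminate column x_1 from the other rows.
In the new row 1, the RHS entry is the old entry divided by the pivot: 23/2 = 23/2.

23/2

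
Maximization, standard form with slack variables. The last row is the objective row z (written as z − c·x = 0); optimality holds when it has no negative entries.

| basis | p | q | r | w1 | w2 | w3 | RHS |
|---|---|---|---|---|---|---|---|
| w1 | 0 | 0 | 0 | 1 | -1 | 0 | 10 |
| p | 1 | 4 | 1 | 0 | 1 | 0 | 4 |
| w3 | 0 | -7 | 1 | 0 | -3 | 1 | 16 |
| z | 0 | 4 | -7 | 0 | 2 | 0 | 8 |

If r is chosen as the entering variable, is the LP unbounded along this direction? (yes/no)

Column r has positive entries in row(s) 2, 3, so the ratio test bounds it — not unbounded.

no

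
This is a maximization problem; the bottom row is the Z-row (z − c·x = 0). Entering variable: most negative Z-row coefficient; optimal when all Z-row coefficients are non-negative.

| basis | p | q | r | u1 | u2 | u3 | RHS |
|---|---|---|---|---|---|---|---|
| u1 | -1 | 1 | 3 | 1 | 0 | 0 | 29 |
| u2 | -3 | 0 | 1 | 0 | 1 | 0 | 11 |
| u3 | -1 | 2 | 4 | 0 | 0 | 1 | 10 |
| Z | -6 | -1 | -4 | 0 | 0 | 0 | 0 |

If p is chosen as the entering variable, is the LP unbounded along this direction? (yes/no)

yes

Every constraint-row entry in column p is ≤ 0, so increasing p is unbounded.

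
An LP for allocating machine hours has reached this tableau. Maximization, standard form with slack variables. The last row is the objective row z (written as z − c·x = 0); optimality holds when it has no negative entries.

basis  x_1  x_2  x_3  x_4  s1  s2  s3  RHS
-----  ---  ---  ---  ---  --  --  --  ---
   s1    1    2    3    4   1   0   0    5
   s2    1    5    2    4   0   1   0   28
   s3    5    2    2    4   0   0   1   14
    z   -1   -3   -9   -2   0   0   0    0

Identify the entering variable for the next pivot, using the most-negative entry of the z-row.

Negative z-row entries: x_1: -1, x_2: -3, x_3: -9, x_4: -2.
The most negative is -9 in column x_3, so x_3 enters.

x_3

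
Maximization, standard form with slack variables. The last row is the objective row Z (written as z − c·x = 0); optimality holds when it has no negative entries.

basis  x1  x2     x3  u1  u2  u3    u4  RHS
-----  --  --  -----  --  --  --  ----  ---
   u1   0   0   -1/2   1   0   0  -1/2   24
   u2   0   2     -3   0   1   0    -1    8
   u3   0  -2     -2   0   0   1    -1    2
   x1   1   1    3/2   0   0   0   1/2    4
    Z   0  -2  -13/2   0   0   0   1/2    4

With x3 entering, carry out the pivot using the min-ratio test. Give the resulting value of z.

Ratio test on column x3 — row 1: entry -1/2 ≤ 0; row 2: entry -3 ≤ 0; row 3: entry -2 ≤ 0; row 4: 4/(3/2) = 8/3. Minimum is 8/3 at row 4 (x1 leaves); pivot element 3/2.
Pivot on row 4; the Z-row RHS becomes 4 − (-13/2)·(8/3) = 64/3.

64/3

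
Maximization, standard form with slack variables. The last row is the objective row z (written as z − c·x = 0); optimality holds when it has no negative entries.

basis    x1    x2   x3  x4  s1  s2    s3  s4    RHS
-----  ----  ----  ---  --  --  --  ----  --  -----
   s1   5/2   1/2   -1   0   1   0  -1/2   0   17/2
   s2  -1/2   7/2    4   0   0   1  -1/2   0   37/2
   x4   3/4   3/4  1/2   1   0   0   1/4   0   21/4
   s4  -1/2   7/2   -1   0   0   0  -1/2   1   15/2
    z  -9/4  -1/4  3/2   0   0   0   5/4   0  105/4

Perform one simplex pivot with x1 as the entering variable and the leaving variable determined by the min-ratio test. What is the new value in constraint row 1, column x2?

Ratio test on column x1 — row 1: (17/2)/(5/2) = 17/5; row 2: entry -1/2 ≤ 0; row 3: (21/4)/(3/4) = 7; row 4: entry -1/2 ≤ 0. Minimum is 17/5 at row 1 (s1 leaves); pivot element 5/2.
Divide row 1 by 5/2; eliminate column x1 from the other rows.
In the new row 1, the x2 entry is the old entry divided by the pivot: (1/2)/(5/2) = 1/5.

1/5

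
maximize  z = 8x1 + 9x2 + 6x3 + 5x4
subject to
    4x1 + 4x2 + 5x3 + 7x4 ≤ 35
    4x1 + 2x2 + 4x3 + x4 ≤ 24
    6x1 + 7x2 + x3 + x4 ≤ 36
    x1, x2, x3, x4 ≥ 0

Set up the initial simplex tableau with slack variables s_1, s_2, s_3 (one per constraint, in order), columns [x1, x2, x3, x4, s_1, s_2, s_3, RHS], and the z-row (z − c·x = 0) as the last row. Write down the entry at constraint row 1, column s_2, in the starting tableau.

Slack s_2 belongs to constraint 2; its column is the unit vector e_2, so the entry in row 1 is 0.

0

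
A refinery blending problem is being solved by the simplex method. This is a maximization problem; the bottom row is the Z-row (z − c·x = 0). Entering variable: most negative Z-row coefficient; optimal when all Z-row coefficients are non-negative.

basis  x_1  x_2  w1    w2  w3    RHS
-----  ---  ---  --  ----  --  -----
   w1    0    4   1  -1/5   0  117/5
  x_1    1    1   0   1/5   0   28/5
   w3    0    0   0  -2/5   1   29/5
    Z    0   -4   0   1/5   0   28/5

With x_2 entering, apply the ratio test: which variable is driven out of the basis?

x_1

Column x_2 entries and ratios — w1: (117/5)/4 = 117/20; x_1: (28/5)/1 = 28/5; w3: 0 ≤ 0, skip.
Smallest ratio is 28/5 in the row of x_1, so x_1 leaves.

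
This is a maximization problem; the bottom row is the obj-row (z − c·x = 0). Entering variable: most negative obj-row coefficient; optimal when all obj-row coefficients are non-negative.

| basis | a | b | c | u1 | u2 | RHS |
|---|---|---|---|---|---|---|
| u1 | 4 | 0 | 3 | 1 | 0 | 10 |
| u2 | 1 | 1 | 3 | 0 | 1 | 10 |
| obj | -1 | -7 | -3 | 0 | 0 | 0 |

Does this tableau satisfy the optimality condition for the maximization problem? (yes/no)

The obj-row has a negative entry -7 in column b, so it is not optimal.

no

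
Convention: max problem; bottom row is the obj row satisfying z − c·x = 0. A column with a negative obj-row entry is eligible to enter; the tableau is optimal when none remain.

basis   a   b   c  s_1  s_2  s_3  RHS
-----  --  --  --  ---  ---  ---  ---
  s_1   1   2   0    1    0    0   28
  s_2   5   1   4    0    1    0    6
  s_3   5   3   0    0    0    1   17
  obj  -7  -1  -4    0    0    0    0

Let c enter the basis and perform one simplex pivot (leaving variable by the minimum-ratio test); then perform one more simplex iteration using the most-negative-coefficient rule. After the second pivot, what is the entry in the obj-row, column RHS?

Ratio test on column c — row 1: entry 0 ≤ 0; row 2: 6/4 = 3/2; row 3: entry 0 ≤ 0. Minimum is 3/2 at row 2 (s_2 leaves); pivot element 4.
Divide row 2 by 4; eliminate column c from the other rows.
Second iteration: most negative obj-row entry is -2 in column a, so a enters.
Ratio test on column a — row 1: 28/1 = 28; row 2: (3/2)/(5/4) = 6/5; row 3: 17/5 = 17/5. Minimum is 6/5 at row 2 (c leaves); pivot element 5/4.
Divide row 2 by 5/4; eliminate column a from the other rows.
After both pivots, the entry at the obj-row, column RHS is 42/5.

42/5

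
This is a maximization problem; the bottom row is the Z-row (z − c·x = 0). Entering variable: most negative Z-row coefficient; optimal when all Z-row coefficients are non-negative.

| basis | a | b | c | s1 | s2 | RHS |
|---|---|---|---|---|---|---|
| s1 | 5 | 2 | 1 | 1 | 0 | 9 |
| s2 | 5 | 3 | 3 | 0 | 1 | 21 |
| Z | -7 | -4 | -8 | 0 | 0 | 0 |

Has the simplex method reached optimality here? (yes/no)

The Z-row has a negative entry -8 in column c, so it is not optimal.

no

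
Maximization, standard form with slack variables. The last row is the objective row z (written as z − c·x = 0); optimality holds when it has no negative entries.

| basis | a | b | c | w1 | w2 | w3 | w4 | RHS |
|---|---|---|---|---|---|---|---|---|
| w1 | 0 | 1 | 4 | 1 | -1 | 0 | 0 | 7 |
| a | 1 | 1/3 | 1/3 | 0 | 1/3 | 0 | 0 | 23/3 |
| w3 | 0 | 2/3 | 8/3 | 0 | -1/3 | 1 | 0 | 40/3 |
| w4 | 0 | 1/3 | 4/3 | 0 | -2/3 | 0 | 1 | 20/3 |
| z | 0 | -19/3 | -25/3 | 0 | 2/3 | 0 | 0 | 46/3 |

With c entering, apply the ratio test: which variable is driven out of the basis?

Column c entries and ratios — w1: 7/4 = 7/4; a: (23/3)/(1/3) = 23; w3: (40/3)/(8/3) = 5; w4: (20/3)/(4/3) = 5.
Smallest ratio is 7/4 in the row of w1, so w1 leaves.

w1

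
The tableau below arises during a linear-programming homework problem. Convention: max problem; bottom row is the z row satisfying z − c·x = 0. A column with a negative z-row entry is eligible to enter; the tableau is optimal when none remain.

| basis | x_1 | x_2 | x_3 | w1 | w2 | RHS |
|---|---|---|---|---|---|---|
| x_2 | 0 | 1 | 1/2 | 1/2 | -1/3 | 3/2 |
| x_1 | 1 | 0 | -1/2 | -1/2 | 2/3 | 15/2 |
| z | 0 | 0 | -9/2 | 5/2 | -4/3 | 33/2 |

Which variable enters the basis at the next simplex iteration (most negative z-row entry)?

x_3

Negative z-row entries: x_3: -9/2, w2: -4/3.
The most negative is -9/2 in column x_3, so x_3 enters.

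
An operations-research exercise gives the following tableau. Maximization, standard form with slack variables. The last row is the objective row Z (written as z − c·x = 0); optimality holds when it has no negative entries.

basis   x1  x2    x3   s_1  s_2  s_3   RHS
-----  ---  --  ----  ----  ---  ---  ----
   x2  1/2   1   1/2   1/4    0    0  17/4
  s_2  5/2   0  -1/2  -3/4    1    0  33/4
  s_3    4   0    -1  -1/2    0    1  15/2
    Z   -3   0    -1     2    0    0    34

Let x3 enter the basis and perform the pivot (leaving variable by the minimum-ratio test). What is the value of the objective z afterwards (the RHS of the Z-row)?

Ratio test on column x3 — row 1: (17/4)/(1/2) = 17/2; row 2: entry -1/2 ≤ 0; row 3: entry -1 ≤ 0. Minimum is 17/2 at row 1 (x2 leaves); pivot element 1/2.
Pivot on row 1; the Z-row RHS becomes 34 − (-1)·(17/2) = 85/2.

85/2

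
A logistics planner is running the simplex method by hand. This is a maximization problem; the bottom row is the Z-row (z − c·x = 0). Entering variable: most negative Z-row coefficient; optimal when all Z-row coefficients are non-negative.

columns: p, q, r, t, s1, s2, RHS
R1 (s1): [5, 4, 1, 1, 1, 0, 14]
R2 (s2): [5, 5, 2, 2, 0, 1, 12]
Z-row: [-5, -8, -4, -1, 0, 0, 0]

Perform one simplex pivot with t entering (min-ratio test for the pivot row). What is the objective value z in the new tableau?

Ratio test on column t — row 1: 14/1 = 14; row 2: 12/2 = 6. Minimum is 6 at row 2 (s2 leaves); pivot element 2.
Pivot on row 2; the Z-row RHS becomes 0 − (-1)·6 = 6.

6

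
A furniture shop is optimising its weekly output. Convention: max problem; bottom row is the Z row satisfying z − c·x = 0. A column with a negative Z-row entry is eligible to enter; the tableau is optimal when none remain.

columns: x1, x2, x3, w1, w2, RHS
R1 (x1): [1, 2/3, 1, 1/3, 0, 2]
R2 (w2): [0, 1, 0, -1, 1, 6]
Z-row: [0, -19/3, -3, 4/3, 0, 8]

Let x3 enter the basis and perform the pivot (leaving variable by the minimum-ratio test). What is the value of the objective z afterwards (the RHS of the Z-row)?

14

Ratio test on column x3 — row 1: 2/1 = 2; row 2: entry 0 ≤ 0. Minimum is 2 at row 1 (x1 leaves); pivot element 1.
Pivot on row 1; the Z-row RHS becomes 8 − (-3)·2 = 14.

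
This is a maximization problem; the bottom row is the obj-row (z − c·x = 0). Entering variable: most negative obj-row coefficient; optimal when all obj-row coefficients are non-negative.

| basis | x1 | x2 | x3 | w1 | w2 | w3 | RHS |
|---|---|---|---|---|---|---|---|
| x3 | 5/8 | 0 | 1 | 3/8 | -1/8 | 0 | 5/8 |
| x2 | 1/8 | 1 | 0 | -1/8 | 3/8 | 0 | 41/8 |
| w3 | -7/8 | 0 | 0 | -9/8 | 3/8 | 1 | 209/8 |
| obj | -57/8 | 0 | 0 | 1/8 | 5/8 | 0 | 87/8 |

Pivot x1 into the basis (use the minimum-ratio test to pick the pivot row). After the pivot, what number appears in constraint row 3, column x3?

Ratio test on column x1 — row 1: (5/8)/(5/8) = 1; row 2: (41/8)/(1/8) = 41; row 3: entry -7/8 ≤ 0. Minimum is 1 at row 1 (x3 leaves); pivot element 5/8.
Divide row 1 by 5/8; eliminate column x1 from the other rows.
Row 3 update in column x3: 0 − (-7/8)·(8/5) = 7/5.

7/5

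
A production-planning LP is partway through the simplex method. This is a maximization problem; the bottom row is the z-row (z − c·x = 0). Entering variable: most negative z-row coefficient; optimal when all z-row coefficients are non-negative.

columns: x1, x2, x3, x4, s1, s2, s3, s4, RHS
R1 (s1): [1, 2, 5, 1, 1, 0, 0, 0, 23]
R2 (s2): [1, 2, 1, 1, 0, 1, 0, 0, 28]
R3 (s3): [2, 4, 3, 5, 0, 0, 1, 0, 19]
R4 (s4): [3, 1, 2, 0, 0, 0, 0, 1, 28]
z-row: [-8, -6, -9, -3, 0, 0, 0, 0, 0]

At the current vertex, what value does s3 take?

s3 is basic (row 3); its value is the RHS of that row, 19.

19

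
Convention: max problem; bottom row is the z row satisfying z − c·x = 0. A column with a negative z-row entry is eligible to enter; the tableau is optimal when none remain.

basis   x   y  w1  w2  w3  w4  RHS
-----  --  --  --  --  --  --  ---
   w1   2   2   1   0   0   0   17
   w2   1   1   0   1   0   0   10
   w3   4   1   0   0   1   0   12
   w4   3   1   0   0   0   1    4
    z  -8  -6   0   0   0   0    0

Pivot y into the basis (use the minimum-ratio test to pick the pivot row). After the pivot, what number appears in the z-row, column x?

10

Ratio test on column y — row 1: 17/2 = 17/2; row 2: 10/1 = 10; row 3: 12/1 = 12; row 4: 4/1 = 4. Minimum is 4 at row 4 (w4 leaves); pivot element 1.
Divide row 4 by 1; eliminate column y from the other rows.
z-row update in column x: -8 − (-6)·3 = 10.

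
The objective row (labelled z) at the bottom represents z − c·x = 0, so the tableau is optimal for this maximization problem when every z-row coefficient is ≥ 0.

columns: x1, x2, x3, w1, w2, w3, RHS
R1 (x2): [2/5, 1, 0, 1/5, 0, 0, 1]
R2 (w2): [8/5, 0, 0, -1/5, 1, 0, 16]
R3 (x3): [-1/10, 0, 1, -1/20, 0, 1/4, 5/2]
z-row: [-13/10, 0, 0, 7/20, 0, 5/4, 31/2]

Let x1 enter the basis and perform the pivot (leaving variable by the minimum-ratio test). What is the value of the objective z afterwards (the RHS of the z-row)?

75/4

Ratio test on column x1 — row 1: 1/(2/5) = 5/2; row 2: 16/(8/5) = 10; row 3: entry -1/10 ≤ 0. Minimum is 5/2 at row 1 (x2 leaves); pivot element 2/5.
Pivot on row 1; the z-row RHS becomes 31/2 − (-13/10)·(5/2) = 75/4.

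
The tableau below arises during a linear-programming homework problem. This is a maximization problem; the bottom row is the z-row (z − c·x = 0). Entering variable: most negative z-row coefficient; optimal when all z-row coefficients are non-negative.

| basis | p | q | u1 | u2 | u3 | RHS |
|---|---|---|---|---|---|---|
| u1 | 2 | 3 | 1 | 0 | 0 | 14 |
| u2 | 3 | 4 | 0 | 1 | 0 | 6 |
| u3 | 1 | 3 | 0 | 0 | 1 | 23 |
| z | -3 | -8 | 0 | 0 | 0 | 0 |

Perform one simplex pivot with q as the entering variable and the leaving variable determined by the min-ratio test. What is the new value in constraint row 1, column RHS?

Ratio test on column q — row 1: 14/3 = 14/3; row 2: 6/4 = 3/2; row 3: 23/3 = 23/3. Minimum is 3/2 at row 2 (u2 leaves); pivot element 4.
Divide row 2 by 4; eliminate column q from the other rows.
Row 1 update in column RHS: 14 − 3·(3/2) = 19/2.

19/2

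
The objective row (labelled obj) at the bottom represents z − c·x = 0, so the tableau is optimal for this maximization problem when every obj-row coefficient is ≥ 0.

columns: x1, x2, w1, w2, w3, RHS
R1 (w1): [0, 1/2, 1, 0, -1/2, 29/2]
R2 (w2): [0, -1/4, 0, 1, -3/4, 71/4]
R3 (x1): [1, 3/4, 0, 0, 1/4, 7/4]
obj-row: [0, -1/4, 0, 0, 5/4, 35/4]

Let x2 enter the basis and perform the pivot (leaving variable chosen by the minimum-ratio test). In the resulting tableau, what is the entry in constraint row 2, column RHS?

55/3

Ratio test on column x2 — row 1: (29/2)/(1/2) = 29; row 2: entry -1/4 ≤ 0; row 3: (7/4)/(3/4) = 7/3. Minimum is 7/3 at row 3 (x1 leaves); pivot element 3/4.
Divide row 3 by 3/4; eliminate column x2 from the other rows.
Row 2 update in column RHS: 71/4 − (-1/4)·(7/3) = 55/3.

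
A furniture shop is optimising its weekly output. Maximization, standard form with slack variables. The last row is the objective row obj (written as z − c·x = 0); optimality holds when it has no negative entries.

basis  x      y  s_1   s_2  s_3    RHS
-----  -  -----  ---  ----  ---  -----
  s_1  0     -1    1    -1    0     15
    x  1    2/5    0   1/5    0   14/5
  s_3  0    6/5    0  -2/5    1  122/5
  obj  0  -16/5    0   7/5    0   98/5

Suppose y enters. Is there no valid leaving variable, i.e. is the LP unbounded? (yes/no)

Column y has positive entries in row(s) 2, 3, so the ratio test bounds it — not unbounded.

no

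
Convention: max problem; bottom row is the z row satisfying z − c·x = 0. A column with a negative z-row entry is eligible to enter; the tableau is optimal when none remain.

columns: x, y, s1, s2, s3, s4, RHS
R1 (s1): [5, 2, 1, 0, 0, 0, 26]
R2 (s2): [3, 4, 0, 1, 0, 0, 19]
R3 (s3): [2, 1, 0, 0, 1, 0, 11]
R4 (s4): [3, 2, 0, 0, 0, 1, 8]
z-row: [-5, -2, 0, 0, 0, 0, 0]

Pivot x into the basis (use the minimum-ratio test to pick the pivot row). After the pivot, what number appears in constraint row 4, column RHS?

8/3

Ratio test on column x — row 1: 26/5 = 26/5; row 2: 19/3 = 19/3; row 3: 11/2 = 11/2; row 4: 8/3 = 8/3. Minimum is 8/3 at row 4 (s4 leaves); pivot element 3.
Divide row 4 by 3; eliminate column x from the other rows.
In the new row 4, the RHS entry is the old entry divided by the pivot: 8/3 = 8/3.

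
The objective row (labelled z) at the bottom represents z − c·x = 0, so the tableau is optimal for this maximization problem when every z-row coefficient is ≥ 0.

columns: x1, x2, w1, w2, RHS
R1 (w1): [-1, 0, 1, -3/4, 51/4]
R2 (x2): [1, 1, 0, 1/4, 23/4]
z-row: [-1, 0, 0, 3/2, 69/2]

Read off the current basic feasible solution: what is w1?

51/4

w1 is basic (row 1); its value is the RHS of that row, 51/4.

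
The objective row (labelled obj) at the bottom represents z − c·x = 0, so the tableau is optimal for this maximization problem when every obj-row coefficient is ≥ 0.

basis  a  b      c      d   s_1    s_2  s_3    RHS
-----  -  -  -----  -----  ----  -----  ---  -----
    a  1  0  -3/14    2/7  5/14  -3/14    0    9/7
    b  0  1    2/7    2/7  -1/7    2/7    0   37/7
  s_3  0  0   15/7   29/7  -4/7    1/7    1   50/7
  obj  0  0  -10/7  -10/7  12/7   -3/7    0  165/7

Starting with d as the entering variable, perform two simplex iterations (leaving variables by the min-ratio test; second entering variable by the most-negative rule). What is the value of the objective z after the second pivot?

Ratio test on column d — row 1: (9/7)/(2/7) = 9/2; row 2: (37/7)/(2/7) = 37/2; row 3: (50/7)/(29/7) = 50/29. Minimum is 50/29 at row 3 (s_3 leaves); pivot element 29/7.
Pivot on row 3; the obj-row RHS becomes 165/7 − (-10/7)·(50/29) = 755/29.
Next entering variable (most negative obj-row entry -20/29): c.
Ratio test on column c — row 1: entry -21/58 ≤ 0; row 2: (139/29)/(4/29) = 139/4; row 3: (50/29)/(15/29) = 10/3. Minimum is 10/3 at row 3 (d leaves); pivot element 15/29.
After the second pivot the obj-row RHS is 755/29 − (-20/29)·(10/3) = 85/3.

85/3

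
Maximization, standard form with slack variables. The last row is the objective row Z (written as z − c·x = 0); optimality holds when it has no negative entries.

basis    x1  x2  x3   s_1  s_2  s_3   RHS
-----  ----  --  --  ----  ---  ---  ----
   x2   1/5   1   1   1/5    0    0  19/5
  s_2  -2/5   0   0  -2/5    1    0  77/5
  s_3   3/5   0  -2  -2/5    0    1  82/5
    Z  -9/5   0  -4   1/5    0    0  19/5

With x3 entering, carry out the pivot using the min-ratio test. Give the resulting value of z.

19

Ratio test on column x3 — row 1: (19/5)/1 = 19/5; row 2: entry 0 ≤ 0; row 3: entry -2 ≤ 0. Minimum is 19/5 at row 1 (x2 leaves); pivot element 1.
Pivot on row 1; the Z-row RHS becomes 19/5 − (-4)·(19/5) = 19.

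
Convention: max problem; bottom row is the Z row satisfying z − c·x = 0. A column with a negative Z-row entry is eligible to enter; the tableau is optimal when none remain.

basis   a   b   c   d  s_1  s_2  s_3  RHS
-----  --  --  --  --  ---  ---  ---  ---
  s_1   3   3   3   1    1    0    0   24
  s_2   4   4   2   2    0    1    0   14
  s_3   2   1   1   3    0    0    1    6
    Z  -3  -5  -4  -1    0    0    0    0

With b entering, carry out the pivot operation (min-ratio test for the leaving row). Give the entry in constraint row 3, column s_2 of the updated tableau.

Ratio test on column b — row 1: 24/3 = 8; row 2: 14/4 = 7/2; row 3: 6/1 = 6. Minimum is 7/2 at row 2 (s_2 leaves); pivot element 4.
Divide row 2 by 4; eliminate column b from the other rows.
Row 3 update in column s_2: 0 − 1·(1/4) = -1/4.

-1/4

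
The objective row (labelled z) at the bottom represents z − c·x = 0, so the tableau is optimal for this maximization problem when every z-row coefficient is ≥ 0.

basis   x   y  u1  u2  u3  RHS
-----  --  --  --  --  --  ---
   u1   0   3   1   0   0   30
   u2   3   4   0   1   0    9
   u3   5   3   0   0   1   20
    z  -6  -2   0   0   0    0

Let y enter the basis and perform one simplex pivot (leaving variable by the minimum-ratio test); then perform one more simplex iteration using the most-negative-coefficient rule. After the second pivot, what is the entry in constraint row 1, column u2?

Ratio test on column y — row 1: 30/3 = 10; row 2: 9/4 = 9/4; row 3: 20/3 = 20/3. Minimum is 9/4 at row 2 (u2 leaves); pivot element 4.
Divide row 2 by 4; eliminate column y from the other rows.
Second iteration: most negative z-row entry is -9/2 in column x, so x enters.
Ratio test on column x — row 1: entry -9/4 ≤ 0; row 2: (9/4)/(3/4) = 3; row 3: (53/4)/(11/4) = 53/11. Minimum is 3 at row 2 (y leaves); pivot element 3/4.
Divide row 2 by 3/4; eliminate column x from the other rows.
After both pivots, the entry at constraint row 1, column u2 is 0.

0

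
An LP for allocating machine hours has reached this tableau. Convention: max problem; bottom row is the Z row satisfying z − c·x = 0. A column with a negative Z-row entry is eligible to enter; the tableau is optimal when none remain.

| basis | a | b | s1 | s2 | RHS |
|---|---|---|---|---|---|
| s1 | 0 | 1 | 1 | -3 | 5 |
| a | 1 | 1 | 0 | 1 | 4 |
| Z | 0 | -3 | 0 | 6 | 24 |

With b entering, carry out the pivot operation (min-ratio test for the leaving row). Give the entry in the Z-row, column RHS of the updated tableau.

36

Ratio test on column b — row 1: 5/1 = 5; row 2: 4/1 = 4. Minimum is 4 at row 2 (a leaves); pivot element 1.
Divide row 2 by 1; eliminate column b from the other rows.
Z-row update in column RHS: 24 − (-3)·4 = 36.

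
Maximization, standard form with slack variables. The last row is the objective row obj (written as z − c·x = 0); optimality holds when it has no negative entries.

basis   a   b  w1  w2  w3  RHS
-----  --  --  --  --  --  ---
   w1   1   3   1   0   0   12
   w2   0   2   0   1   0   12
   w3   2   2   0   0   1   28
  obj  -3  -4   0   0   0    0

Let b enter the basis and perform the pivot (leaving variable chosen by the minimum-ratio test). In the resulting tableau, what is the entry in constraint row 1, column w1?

1/3

Ratio test on column b — row 1: 12/3 = 4; row 2: 12/2 = 6; row 3: 28/2 = 14. Minimum is 4 at row 1 (w1 leaves); pivot element 3.
Divide row 1 by 3; eliminate column b from the other rows.
In the new row 1, the w1 entry is the old entry divided by the pivot: 1/3 = 1/3.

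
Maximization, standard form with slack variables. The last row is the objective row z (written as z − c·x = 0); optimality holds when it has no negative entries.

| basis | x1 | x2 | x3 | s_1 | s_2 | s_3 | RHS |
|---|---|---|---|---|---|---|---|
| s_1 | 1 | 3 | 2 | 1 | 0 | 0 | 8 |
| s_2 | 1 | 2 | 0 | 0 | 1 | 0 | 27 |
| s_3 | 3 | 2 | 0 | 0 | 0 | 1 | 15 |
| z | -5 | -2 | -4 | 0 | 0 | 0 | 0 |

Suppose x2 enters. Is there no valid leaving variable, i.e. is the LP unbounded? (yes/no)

no

Column x2 has positive entries in row(s) 1, 2, 3, so the ratio test bounds it — not unbounded.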